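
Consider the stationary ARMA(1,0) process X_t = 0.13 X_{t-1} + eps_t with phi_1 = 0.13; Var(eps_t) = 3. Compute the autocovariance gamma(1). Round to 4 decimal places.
\gamma(1) = 0.3967

Multiply the model equation by X_{t-k} and take expectations. With theta_0 = psi_0 = 1 and psi_j the MA(infinity) weights, this gives
  gamma(k) - sum_i phi_i gamma(k-i) = c_k,
  c_k = sigma^2 * sum_{j=k..q} theta_j psi_{j-k}   (c_k = 0 for k > q),
using gamma(-m) = gamma(m).
Pure AR (q = 0): c_0 = sigma^2 = 3, c_k = 0 for k >= 1.
Equations for k = 0 and k = 1 (AR order 1):
  gamma(0) = phi_1 gamma(1) + c_0
  gamma(1) = phi_1 gamma(0) + c_1
Substituting the second into the first: gamma(0) (1 - phi_1^2) = c_0 + phi_1 c_1, so
  gamma(0) = c_0 / (1 - phi_1^2) = 3 / (1 - (0.13)^2) = 3 / 0.9831 = 3.051572.
  gamma(1) = phi_1 gamma(0) = (0.13)(3.051572) = 0.396704.
Therefore gamma(1) = 0.3967 (to 4 decimal places).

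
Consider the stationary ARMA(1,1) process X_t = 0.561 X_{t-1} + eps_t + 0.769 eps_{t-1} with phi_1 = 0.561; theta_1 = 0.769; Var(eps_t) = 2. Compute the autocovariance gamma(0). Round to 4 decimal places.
\gamma(0) = 7.1626

Multiply the model equation by X_{t-k} and take expectations. With theta_0 = psi_0 = 1 and psi_j the MA(infinity) weights, this gives
  gamma(k) - sum_i phi_i gamma(k-i) = c_k,
  c_k = sigma^2 * sum_{j=k..q} theta_j psi_{j-k}   (c_k = 0 for k > q),
using gamma(-m) = gamma(m).
psi-weights needed (psi_j = theta_j + sum_i phi_i psi_{j-i}):
  psi_1 = theta_1 + phi_1 = 0.769 + (0.561) = 1.33
Right-hand sides:
  c_0 = sigma^2 (1 + theta_1 psi_1) = 2 * (1 + (0.769)(1.33)) = 2 * 2.02277 = 4.04554
  c_1 = sigma^2 theta_1 = 2 * (0.769) = 1.538
  c_2 = 0
Equations for k = 0 and k = 1 (AR order 1):
  gamma(0) = phi_1 gamma(1) + c_0
  gamma(1) = phi_1 gamma(0) + c_1
Substituting the second into the first: gamma(0) (1 - phi_1^2) = c_0 + phi_1 c_1, so
  gamma(0) = (c_0 + phi_1 c_1) / (1 - phi_1^2) = (4.04554 + (0.561)(1.538)) / (1 - (0.561)^2) = 4.908358 / 0.685279 = 7.162569.
Therefore gamma(0) = 7.1626 (to 4 decimal places).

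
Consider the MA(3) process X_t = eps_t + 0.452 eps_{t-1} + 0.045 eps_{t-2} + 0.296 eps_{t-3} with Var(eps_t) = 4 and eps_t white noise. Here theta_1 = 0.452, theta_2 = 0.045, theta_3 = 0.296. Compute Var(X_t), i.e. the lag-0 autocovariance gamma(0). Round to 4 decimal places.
\gamma(0) = 5.1758

For an MA(q) process X_t = eps_t + sum_i theta_i eps_{t-i} with
Var(eps_t) = sigma^2, the variance is
  gamma(0) = sigma^2 * (1 + sum_i theta_i^2).
  sum_i theta_i^2 = (0.452)^2 + (0.045)^2 + (0.296)^2 = 0.204304 + 0.002025 + 0.087616 = 0.293945.
  gamma(0) = 4 * (1 + 0.293945) = 4 * 1.293945 = 5.17578, which rounds to 5.1758.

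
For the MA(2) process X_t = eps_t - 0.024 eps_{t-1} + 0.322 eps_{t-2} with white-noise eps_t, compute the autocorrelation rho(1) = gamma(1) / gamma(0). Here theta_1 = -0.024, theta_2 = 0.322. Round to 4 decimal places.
\rho(1) = -0.0287

For an MA(q) process with theta_0 = 1, the autocovariance is
  gamma(k) = sigma^2 * sum_{i=0..q-k} theta_i * theta_{i+k},
and rho(k) = gamma(k) / gamma(0). Sigma^2 cancels.
  numerator   = (1)*(-0.024) + (-0.024)*(0.322) = -0.031728.
  denominator = (1)^2 + (-0.024)^2 + (0.322)^2 = 1.10426.
  rho(1) = -0.031728 / 1.10426 = -0.0287.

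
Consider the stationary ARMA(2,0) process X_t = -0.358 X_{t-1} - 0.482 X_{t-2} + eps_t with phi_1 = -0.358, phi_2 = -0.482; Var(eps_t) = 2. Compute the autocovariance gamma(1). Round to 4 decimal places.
\gamma(1) = -0.6683

Multiply the model equation by X_{t-k} and take expectations. With theta_0 = psi_0 = 1 and psi_j the MA(infinity) weights, this gives
  gamma(k) - sum_i phi_i gamma(k-i) = c_k,
  c_k = sigma^2 * sum_{j=k..q} theta_j psi_{j-k}   (c_k = 0 for k > q),
using gamma(-m) = gamma(m).
Pure AR (q = 0): c_0 = sigma^2 = 2, c_k = 0 for k >= 1.
Equations for k = 0, 1, 2 (AR order 2, c_2 = 0):
  (E0) gamma(0) = phi_1 gamma(1) + phi_2 gamma(2) + c_0
  (E1) gamma(1) = phi_1 gamma(0) + phi_2 gamma(1) + c_1
  (E2) gamma(2) = phi_1 gamma(1) + phi_2 gamma(0)
From (E1): gamma(1) = A gamma(0) + B with
  A = phi_1 / (1 - phi_2) = -0.358 / 1.482 = -0.241565,   B = c_1 / (1 - phi_2) = 0 / 1.482 = 0.
Insert (E2) into (E0): gamma(0) (1 - phi_2^2) = phi_1 (1 + phi_2) gamma(1) + c_0.
  phi_1 (1 + phi_2) = (-0.358)(0.518) = -0.185444,   1 - phi_2^2 = 0.767676.
Replace gamma(1) by A gamma(0) + B and collect gamma(0):
  gamma(0) [0.767676 - (-0.185444)(-0.241565)] = c_0 = 2
  gamma(0) * 0.722879 = 2
  gamma(0) = 2 / 0.722879 = 2.766714.
  gamma(1) = A gamma(0) = (-0.241565)(2.766714) = -0.668343.
Therefore gamma(1) = -0.6683 (to 4 decimal places).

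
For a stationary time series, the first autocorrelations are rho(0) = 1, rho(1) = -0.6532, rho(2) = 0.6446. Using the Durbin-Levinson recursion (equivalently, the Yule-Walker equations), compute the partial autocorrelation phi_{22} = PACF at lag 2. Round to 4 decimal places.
\phi_{22} = 0.3801

The PACF at lag k is phi_{kk}, the last component of the solution
to the Yule-Walker system G_k phi = r_k where
  (G_k)_{ij} = rho(|i - j|), (r_k)_i = rho(i), i,j = 1..k.
Equivalently, Durbin-Levinson gives phi_{kk} iteratively:
  phi_{11} = rho(1)
  phi_{kk} = [rho(k) - sum_{j=1..k-1} phi_{k-1,j} rho(k-j)]
            / [1 - sum_{j=1..k-1} phi_{k-1,j} rho(j)],
  phi_{k,j} = phi_{k-1,j} - phi_{kk} phi_{k-1,k-j},  j = 1..k-1.
Step k = 1:
  phi_11 = rho(1) = -0.6532.
Step k = 2:
  phi_22 = [rho(2) - phi_11 rho(1)] / [1 - phi_11 rho(1)] = [0.6446 - (-0.6532)(-0.6532)] / [1 - (-0.6532)(-0.6532)]
         = 0.21792976 / 0.57332976 = 0.3801.
Therefore phi_{22} = 0.3801.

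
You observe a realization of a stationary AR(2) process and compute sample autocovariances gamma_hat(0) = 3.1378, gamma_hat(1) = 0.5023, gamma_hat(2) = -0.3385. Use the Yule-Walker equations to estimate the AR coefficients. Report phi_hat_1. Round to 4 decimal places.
\hat\phi_{1} = 0.1820

The Yule-Walker equations for an AR(p) process read, in matrix form,
  Gamma_p phi = r_p,   with   (Gamma_p)_{ij} = gamma(|i - j|),
                       (r_p)_i = gamma(i),   i,j = 1..p.
Substitute the sample gammas (Toeplitz matrix and right-hand side of size 2):
  Gamma_p = [[3.1378, 0.5023], [0.5023, 3.1378]]
  r_p     = [0.5023, -0.3385]
Written out:
  3.1378 phi_1 + 0.5023 phi_2 = 0.5023
  0.5023 phi_1 + 3.1378 phi_2 = -0.3385
Solve by Cramer's rule:
  det = gamma(0)^2 - gamma(1)^2 = (3.1378)^2 - (0.5023)^2 = 9.84578884 - 0.25230529 = 9.59348355
  phi_hat_1 = [gamma(1) gamma(0) - gamma(1) gamma(2)] / det = [(0.5023)(3.1378) - (0.5023)(-0.3385)] / 9.59348355 = 1.74614549 / 9.59348355 = 0.182
  phi_hat_2 = [gamma(0) gamma(2) - gamma(1)^2] / det = [(3.1378)(-0.3385) - (0.5023)^2] / 9.59348355 = -1.31445059 / 9.59348355 = -0.137
So phi_hat = [0.1820, -0.1370].
Therefore phi_hat_1 = 0.1820.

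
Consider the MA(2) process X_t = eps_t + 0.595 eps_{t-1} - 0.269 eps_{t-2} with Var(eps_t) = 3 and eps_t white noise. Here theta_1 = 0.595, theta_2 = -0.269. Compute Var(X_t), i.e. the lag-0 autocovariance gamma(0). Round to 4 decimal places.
\gamma(0) = 4.2792

For an MA(q) process X_t = eps_t + sum_i theta_i eps_{t-i} with
Var(eps_t) = sigma^2, the variance is
  gamma(0) = sigma^2 * (1 + sum_i theta_i^2).
  sum_i theta_i^2 = (0.595)^2 + (-0.269)^2 = 0.354025 + 0.072361 = 0.426386.
  gamma(0) = 3 * (1 + 0.426386) = 3 * 1.426386 = 4.279158, which rounds to 4.2792.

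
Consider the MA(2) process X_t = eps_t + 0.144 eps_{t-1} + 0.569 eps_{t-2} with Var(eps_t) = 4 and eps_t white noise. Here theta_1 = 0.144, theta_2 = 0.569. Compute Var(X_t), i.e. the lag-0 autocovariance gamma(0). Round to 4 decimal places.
\gamma(0) = 5.3780

For an MA(q) process X_t = eps_t + sum_i theta_i eps_{t-i} with
Var(eps_t) = sigma^2, the variance is
  gamma(0) = sigma^2 * (1 + sum_i theta_i^2).
  sum_i theta_i^2 = (0.144)^2 + (0.569)^2 = 0.020736 + 0.323761 = 0.344497.
  gamma(0) = 4 * (1 + 0.344497) = 4 * 1.344497 = 5.377988, which rounds to 5.3780.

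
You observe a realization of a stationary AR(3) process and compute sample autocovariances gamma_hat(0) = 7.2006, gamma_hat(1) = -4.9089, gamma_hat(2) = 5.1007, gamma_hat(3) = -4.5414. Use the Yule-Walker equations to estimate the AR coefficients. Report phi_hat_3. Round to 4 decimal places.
\hat\phi_{3} = -0.1350

The Yule-Walker equations for an AR(p) process read, in matrix form,
  Gamma_p phi = r_p,   with   (Gamma_p)_{ij} = gamma(|i - j|),
                       (r_p)_i = gamma(i),   i,j = 1..p.
Substitute the sample gammas (Toeplitz matrix and right-hand side of size 3):
  Gamma_p = [[7.2006, -4.9089, 5.1007], [-4.9089, 7.2006, -4.9089], [5.1007, -4.9089, 7.2006]]
  r_p     = [-4.9089, 5.1007, -4.5414]
Written out (R1..R3):
  (R1) 7.2006 phi_1 - 4.9089 phi_2 + 5.1007 phi_3 = -4.9089
  (R2) -4.9089 phi_1 + 7.2006 phi_2 - 4.9089 phi_3 = 5.1007
  (R3) 5.1007 phi_1 - 4.9089 phi_2 + 7.2006 phi_3 = -4.5414
Gaussian elimination:
  R2 <- R2 - (-4.9089/7.2006) R1 = R2 - (-0.681735) R1:  3.854032 phi_2 - 1.431575 phi_3 = 1.754132
  R3 <- R3 - (5.1007/7.2006) R1 = R3 - (0.708372) R1:  -1.431575 phi_2 + 3.587409 phi_3 = -1.064075
  R3 <- R3 - (-1.431575/3.854032) R2 = R3 - (-0.371449) R2:  3.055653 phi_3 = -0.412505
Back-substitution:
  phi_hat_3 = -0.412505 / 3.055653 = -0.134997
  phi_hat_2 = (1.754132 - (-1.431575)(-0.134997)) / 3.854032 = 0.404997
  phi_hat_1 = (-4.9089 - (-4.9089)(0.404997) - (5.1007)(-0.134997)) / 7.2006 = -0.310006
So phi_hat = [-0.3100, 0.4050, -0.1350].
Therefore phi_hat_3 = -0.1350.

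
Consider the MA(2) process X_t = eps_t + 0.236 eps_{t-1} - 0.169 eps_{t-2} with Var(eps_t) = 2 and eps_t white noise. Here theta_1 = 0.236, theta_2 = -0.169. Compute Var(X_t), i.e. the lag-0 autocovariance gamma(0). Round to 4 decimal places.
\gamma(0) = 2.1685

For an MA(q) process X_t = eps_t + sum_i theta_i eps_{t-i} with
Var(eps_t) = sigma^2, the variance is
  gamma(0) = sigma^2 * (1 + sum_i theta_i^2).
  sum_i theta_i^2 = (0.236)^2 + (-0.169)^2 = 0.055696 + 0.028561 = 0.084257.
  gamma(0) = 2 * (1 + 0.084257) = 2 * 1.084257 = 2.168514, which rounds to 2.1685.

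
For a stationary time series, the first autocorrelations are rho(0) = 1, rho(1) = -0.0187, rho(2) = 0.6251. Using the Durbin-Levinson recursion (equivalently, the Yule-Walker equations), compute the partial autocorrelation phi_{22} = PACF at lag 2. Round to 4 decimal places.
\phi_{22} = 0.6250

The PACF at lag k is phi_{kk}, the last component of the solution
to the Yule-Walker system G_k phi = r_k where
  (G_k)_{ij} = rho(|i - j|), (r_k)_i = rho(i), i,j = 1..k.
Equivalently, Durbin-Levinson gives phi_{kk} iteratively:
  phi_{11} = rho(1)
  phi_{kk} = [rho(k) - sum_{j=1..k-1} phi_{k-1,j} rho(k-j)]
            / [1 - sum_{j=1..k-1} phi_{k-1,j} rho(j)],
  phi_{k,j} = phi_{k-1,j} - phi_{kk} phi_{k-1,k-j},  j = 1..k-1.
Step k = 1:
  phi_11 = rho(1) = -0.0187.
Step k = 2:
  phi_22 = [rho(2) - phi_11 rho(1)] / [1 - phi_11 rho(1)] = [0.6251 - (-0.0187)(-0.0187)] / [1 - (-0.0187)(-0.0187)]
         = 0.62475031 / 0.99965031 = 0.625.
Therefore phi_{22} = 0.6250.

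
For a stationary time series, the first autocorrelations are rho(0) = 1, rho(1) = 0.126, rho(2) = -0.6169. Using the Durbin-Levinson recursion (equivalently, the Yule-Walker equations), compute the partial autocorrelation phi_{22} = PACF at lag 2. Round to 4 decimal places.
\phi_{22} = -0.6430

The PACF at lag k is phi_{kk}, the last component of the solution
to the Yule-Walker system G_k phi = r_k where
  (G_k)_{ij} = rho(|i - j|), (r_k)_i = rho(i), i,j = 1..k.
Equivalently, Durbin-Levinson gives phi_{kk} iteratively:
  phi_{11} = rho(1)
  phi_{kk} = [rho(k) - sum_{j=1..k-1} phi_{k-1,j} rho(k-j)]
            / [1 - sum_{j=1..k-1} phi_{k-1,j} rho(j)],
  phi_{k,j} = phi_{k-1,j} - phi_{kk} phi_{k-1,k-j},  j = 1..k-1.
Step k = 1:
  phi_11 = rho(1) = 0.126.
Step k = 2:
  phi_22 = [rho(2) - phi_11 rho(1)] / [1 - phi_11 rho(1)] = [-0.6169 - (0.126)(0.126)] / [1 - (0.126)(0.126)]
         = -0.632776 / 0.984124 = -0.643.
Therefore phi_{22} = -0.6430.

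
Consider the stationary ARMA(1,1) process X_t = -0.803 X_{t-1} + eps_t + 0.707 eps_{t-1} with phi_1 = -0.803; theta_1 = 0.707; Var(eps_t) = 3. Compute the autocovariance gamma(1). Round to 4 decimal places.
\gamma(1) = -0.3505

Multiply the model equation by X_{t-k} and take expectations. With theta_0 = psi_0 = 1 and psi_j the MA(infinity) weights, this gives
  gamma(k) - sum_i phi_i gamma(k-i) = c_k,
  c_k = sigma^2 * sum_{j=k..q} theta_j psi_{j-k}   (c_k = 0 for k > q),
using gamma(-m) = gamma(m).
psi-weights needed (psi_j = theta_j + sum_i phi_i psi_{j-i}):
  psi_1 = theta_1 + phi_1 = 0.707 + (-0.803) = -0.096
Right-hand sides:
  c_0 = sigma^2 (1 + theta_1 psi_1) = 3 * (1 + (0.707)(-0.096)) = 3 * 0.932128 = 2.796384
  c_1 = sigma^2 theta_1 = 3 * (0.707) = 2.121
  c_2 = 0
Equations for k = 0 and k = 1 (AR order 1):
  gamma(0) = phi_1 gamma(1) + c_0
  gamma(1) = phi_1 gamma(0) + c_1
Substituting the second into the first: gamma(0) (1 - phi_1^2) = c_0 + phi_1 c_1, so
  gamma(0) = (c_0 + phi_1 c_1) / (1 - phi_1^2) = (2.796384 + (-0.803)(2.121)) / (1 - (-0.803)^2) = 1.093221 / 0.355191 = 3.07784.
  gamma(1) = phi_1 gamma(0) + c_1 = (-0.803)(3.07784) + (2.121) = -0.350505.
Therefore gamma(1) = -0.3505 (to 4 decimal places).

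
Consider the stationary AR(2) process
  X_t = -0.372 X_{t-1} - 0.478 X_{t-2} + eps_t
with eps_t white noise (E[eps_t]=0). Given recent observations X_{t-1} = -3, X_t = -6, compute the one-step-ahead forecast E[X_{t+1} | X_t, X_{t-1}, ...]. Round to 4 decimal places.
E[X_{t+1} \mid \mathcal F_t] = 3.6660

For an AR(p) model X_t = c + sum_i phi_i X_{t-i} + eps_t, the
one-step-ahead conditional mean is
  E[X_{t+1} | X_t, ...] = c + sum_i phi_i X_{t+1-i}.
Substitute known values:
  E[X_{t+1} | ...] = (-0.372) * (-6) + (-0.478) * (-3)
                   = 3.6660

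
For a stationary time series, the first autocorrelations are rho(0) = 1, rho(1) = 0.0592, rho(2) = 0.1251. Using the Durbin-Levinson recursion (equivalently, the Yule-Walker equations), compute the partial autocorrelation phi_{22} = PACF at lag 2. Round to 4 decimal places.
\phi_{22} = 0.1220

The PACF at lag k is phi_{kk}, the last component of the solution
to the Yule-Walker system G_k phi = r_k where
  (G_k)_{ij} = rho(|i - j|), (r_k)_i = rho(i), i,j = 1..k.
Equivalently, Durbin-Levinson gives phi_{kk} iteratively:
  phi_{11} = rho(1)
  phi_{kk} = [rho(k) - sum_{j=1..k-1} phi_{k-1,j} rho(k-j)]
            / [1 - sum_{j=1..k-1} phi_{k-1,j} rho(j)],
  phi_{k,j} = phi_{k-1,j} - phi_{kk} phi_{k-1,k-j},  j = 1..k-1.
Step k = 1:
  phi_11 = rho(1) = 0.0592.
Step k = 2:
  phi_22 = [rho(2) - phi_11 rho(1)] / [1 - phi_11 rho(1)] = [0.1251 - (0.0592)(0.0592)] / [1 - (0.0592)(0.0592)]
         = 0.12159536 / 0.99649536 = 0.122.
Therefore phi_{22} = 0.1220.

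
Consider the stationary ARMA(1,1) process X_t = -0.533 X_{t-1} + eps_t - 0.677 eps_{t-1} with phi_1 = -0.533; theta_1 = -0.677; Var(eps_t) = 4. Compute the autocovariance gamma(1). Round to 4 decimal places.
\gamma(1) = -9.2001

Multiply the model equation by X_{t-k} and take expectations. With theta_0 = psi_0 = 1 and psi_j the MA(infinity) weights, this gives
  gamma(k) - sum_i phi_i gamma(k-i) = c_k,
  c_k = sigma^2 * sum_{j=k..q} theta_j psi_{j-k}   (c_k = 0 for k > q),
using gamma(-m) = gamma(m).
psi-weights needed (psi_j = theta_j + sum_i phi_i psi_{j-i}):
  psi_1 = theta_1 + phi_1 = -0.677 + (-0.533) = -1.21
Right-hand sides:
  c_0 = sigma^2 (1 + theta_1 psi_1) = 4 * (1 + (-0.677)(-1.21)) = 4 * 1.81917 = 7.27668
  c_1 = sigma^2 theta_1 = 4 * (-0.677) = -2.708
  c_2 = 0
Equations for k = 0 and k = 1 (AR order 1):
  gamma(0) = phi_1 gamma(1) + c_0
  gamma(1) = phi_1 gamma(0) + c_1
Substituting the second into the first: gamma(0) (1 - phi_1^2) = c_0 + phi_1 c_1, so
  gamma(0) = (c_0 + phi_1 c_1) / (1 - phi_1^2) = (7.27668 + (-0.533)(-2.708)) / (1 - (-0.533)^2) = 8.720044 / 0.715911 = 12.180346.
  gamma(1) = phi_1 gamma(0) + c_1 = (-0.533)(12.180346) + (-2.708) = -9.200125.
Therefore gamma(1) = -9.2001 (to 4 decimal places).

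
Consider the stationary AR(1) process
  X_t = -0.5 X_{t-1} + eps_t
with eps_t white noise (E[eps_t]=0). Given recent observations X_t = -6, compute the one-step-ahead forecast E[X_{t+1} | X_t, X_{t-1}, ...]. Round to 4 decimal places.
E[X_{t+1} \mid \mathcal F_t] = 3.0000

For an AR(p) model X_t = c + sum_i phi_i X_{t-i} + eps_t, the
one-step-ahead conditional mean is
  E[X_{t+1} | X_t, ...] = c + sum_i phi_i X_{t+1-i}.
Substitute known values:
  E[X_{t+1} | ...] = (-0.5) * (-6)
                   = 3.0000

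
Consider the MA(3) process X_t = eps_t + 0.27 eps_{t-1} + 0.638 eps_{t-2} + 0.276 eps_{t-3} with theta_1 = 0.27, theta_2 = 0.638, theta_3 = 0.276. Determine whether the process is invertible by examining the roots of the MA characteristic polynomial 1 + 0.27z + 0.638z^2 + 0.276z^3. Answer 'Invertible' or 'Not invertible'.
\text{Invertible}

The MA(q) characteristic polynomial is P(z) = 1 + 0.27z + 0.638z^2 + 0.276z^3.
Invertibility requires all roots to lie outside the unit circle, i.e. |z| > 1 for every root.
Degree 3: look for a simple real root z0 first, then factor out (1 - z/z0) and solve the remaining quadratic.
Testing z0 = -2.5: P(-2.5) = 1 + (0.27)(-2.5) + (0.638)(-2.5)^2 + (0.276)(-2.5)^3
  = 1 + (-0.675) + (3.9875) + (-4.3125) = 0.  So z_0 = -2.5 is a root, |z_0| = 2.5.
Divide out the factor (1 + 0.4 z) = (1 - z/z0) (since 1/z0 = -0.4):
  P(z) = (1 + 0.4 z)(1 + (-0.13) z + (0.69) z^2)
  [check: z-coef -0.13 - (-0.4) = 0.27; z^2-coef 0.69 - (-0.4)(-0.13) = 0.638; z^3-coef -(-0.4)(0.69) = 0.276.]
Remaining roots from the quadratic factor 1 + (-0.13) z + (0.69) z^2:
  Set 1 + (-0.13) z + (0.69) z^2 = 0, i.e. a z^2 + b z + c = 0 with a = 0.69, b = -0.13, c = 1.
  Discriminant D = b^2 - 4ac = (-0.13)^2 - 4*(0.69)*1 = 0.0169 - (2.76) = -2.7431.
  D < 0, so the roots are the complex-conjugate pair z = (-b +/- i sqrt(-D)) / (2a) = 0.0942 +/- 1.2002i.
  For a conjugate pair |z|^2 = z * conj(z) = (product of roots) = c/a = 1/(0.69) = 1.449275, so |z| = sqrt(1.449275) = 1.2039 for both roots.
Moduli of all roots: 2.5000, 1.2039, 1.2039.
All moduli strictly greater than 1? Yes.
Verdict: Invertible.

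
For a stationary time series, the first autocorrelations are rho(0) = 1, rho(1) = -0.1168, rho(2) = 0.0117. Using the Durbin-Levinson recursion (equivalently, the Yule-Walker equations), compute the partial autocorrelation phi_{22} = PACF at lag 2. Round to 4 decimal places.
\phi_{22} = -0.0020

The PACF at lag k is phi_{kk}, the last component of the solution
to the Yule-Walker system G_k phi = r_k where
  (G_k)_{ij} = rho(|i - j|), (r_k)_i = rho(i), i,j = 1..k.
Equivalently, Durbin-Levinson gives phi_{kk} iteratively:
  phi_{11} = rho(1)
  phi_{kk} = [rho(k) - sum_{j=1..k-1} phi_{k-1,j} rho(k-j)]
            / [1 - sum_{j=1..k-1} phi_{k-1,j} rho(j)],
  phi_{k,j} = phi_{k-1,j} - phi_{kk} phi_{k-1,k-j},  j = 1..k-1.
Step k = 1:
  phi_11 = rho(1) = -0.1168.
Step k = 2:
  phi_22 = [rho(2) - phi_11 rho(1)] / [1 - phi_11 rho(1)] = [0.0117 - (-0.1168)(-0.1168)] / [1 - (-0.1168)(-0.1168)]
         = -0.00194224 / 0.98635776 = -0.002.
Therefore phi_{22} = -0.0020.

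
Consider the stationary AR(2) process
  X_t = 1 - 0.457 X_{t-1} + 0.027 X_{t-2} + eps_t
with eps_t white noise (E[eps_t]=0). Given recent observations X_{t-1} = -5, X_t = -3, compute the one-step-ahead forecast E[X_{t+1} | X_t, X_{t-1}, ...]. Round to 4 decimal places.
E[X_{t+1} \mid \mathcal F_t] = 2.2360

For an AR(p) model X_t = c + sum_i phi_i X_{t-i} + eps_t, the
one-step-ahead conditional mean is
  E[X_{t+1} | X_t, ...] = c + sum_i phi_i X_{t+1-i}.
Substitute known values:
  E[X_{t+1} | ...] = 1 + (-0.457) * (-3) + (0.027) * (-5)
                   = 2.2360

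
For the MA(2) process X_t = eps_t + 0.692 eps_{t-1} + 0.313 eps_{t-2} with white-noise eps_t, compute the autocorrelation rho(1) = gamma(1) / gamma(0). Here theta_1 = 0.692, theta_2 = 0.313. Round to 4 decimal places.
\rho(1) = 0.5762

For an MA(q) process with theta_0 = 1, the autocovariance is
  gamma(k) = sigma^2 * sum_{i=0..q-k} theta_i * theta_{i+k},
and rho(k) = gamma(k) / gamma(0). Sigma^2 cancels.
  numerator   = (1)*(0.692) + (0.692)*(0.313) = 0.908596.
  denominator = (1)^2 + (0.692)^2 + (0.313)^2 = 1.576833.
  rho(1) = 0.908596 / 1.576833 = 0.5762.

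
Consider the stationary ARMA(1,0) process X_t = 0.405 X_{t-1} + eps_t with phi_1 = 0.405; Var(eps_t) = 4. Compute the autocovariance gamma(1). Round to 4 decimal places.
\gamma(1) = 1.9379

Multiply the model equation by X_{t-k} and take expectations. With theta_0 = psi_0 = 1 and psi_j the MA(infinity) weights, this gives
  gamma(k) - sum_i phi_i gamma(k-i) = c_k,
  c_k = sigma^2 * sum_{j=k..q} theta_j psi_{j-k}   (c_k = 0 for k > q),
using gamma(-m) = gamma(m).
Pure AR (q = 0): c_0 = sigma^2 = 4, c_k = 0 for k >= 1.
Equations for k = 0 and k = 1 (AR order 1):
  gamma(0) = phi_1 gamma(1) + c_0
  gamma(1) = phi_1 gamma(0) + c_1
Substituting the second into the first: gamma(0) (1 - phi_1^2) = c_0 + phi_1 c_1, so
  gamma(0) = c_0 / (1 - phi_1^2) = 4 / (1 - (0.405)^2) = 4 / 0.835975 = 4.784832.
  gamma(1) = phi_1 gamma(0) = (0.405)(4.784832) = 1.937857.
Therefore gamma(1) = 1.9379 (to 4 decimal places).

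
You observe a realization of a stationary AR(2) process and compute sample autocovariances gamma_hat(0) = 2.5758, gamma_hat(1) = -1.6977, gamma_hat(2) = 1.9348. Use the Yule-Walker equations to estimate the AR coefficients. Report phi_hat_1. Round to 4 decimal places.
\hat\phi_{1} = -0.2900

The Yule-Walker equations for an AR(p) process read, in matrix form,
  Gamma_p phi = r_p,   with   (Gamma_p)_{ij} = gamma(|i - j|),
                       (r_p)_i = gamma(i),   i,j = 1..p.
Substitute the sample gammas (Toeplitz matrix and right-hand side of size 2):
  Gamma_p = [[2.5758, -1.6977], [-1.6977, 2.5758]]
  r_p     = [-1.6977, 1.9348]
Written out:
  2.5758 phi_1 - 1.6977 phi_2 = -1.6977
  -1.6977 phi_1 + 2.5758 phi_2 = 1.9348
Solve by Cramer's rule:
  det = gamma(0)^2 - gamma(1)^2 = (2.5758)^2 - (-1.6977)^2 = 6.63474564 - 2.88218529 = 3.75256035
  phi_hat_1 = [gamma(1) gamma(0) - gamma(1) gamma(2)] / det = [(-1.6977)(2.5758) - (-1.6977)(1.9348)] / 3.75256035 = -1.0882257 / 3.75256035 = -0.29
  phi_hat_2 = [gamma(0) gamma(2) - gamma(1)^2] / det = [(2.5758)(1.9348) - (-1.6977)^2] / 3.75256035 = 2.10147255 / 3.75256035 = 0.56
So phi_hat = [-0.2900, 0.5600].
Therefore phi_hat_1 = -0.2900.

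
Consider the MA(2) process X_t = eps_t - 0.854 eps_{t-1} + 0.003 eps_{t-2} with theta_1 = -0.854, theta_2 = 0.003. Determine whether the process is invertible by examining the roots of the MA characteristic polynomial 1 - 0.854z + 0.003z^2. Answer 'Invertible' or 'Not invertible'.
\text{Invertible}

The MA(q) characteristic polynomial is P(z) = 1 - 0.854z + 0.003z^2.
Invertibility requires all roots to lie outside the unit circle, i.e. |z| > 1 for every root.
Set 1 + (-0.854) z + (0.003) z^2 = 0, i.e. a z^2 + b z + c = 0 with a = 0.003, b = -0.854, c = 1.
Discriminant D = b^2 - 4ac = (-0.854)^2 - 4*(0.003)*1 = 0.729316 - (0.012) = 0.717316.
D >= 0, so the roots are real: z = (-b +/- sqrt(D)) / (2a) = (0.854 +/- 0.846945) / (0.006).
  z_1 = (0.854 + 0.846945) / (0.006) = 283.4908,   |z_1| = 283.4908.
  z_2 = (0.854 - 0.846945) / (0.006) = 1.1758,   |z_2| = 1.1758.
Moduli of all roots: 283.4908, 1.1758.
All moduli strictly greater than 1? Yes.
Verdict: Invertible.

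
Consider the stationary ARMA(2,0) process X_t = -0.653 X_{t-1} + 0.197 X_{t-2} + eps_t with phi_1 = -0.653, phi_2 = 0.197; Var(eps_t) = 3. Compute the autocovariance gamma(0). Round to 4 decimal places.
\gamma(0) = 9.2149

Multiply the model equation by X_{t-k} and take expectations. With theta_0 = psi_0 = 1 and psi_j the MA(infinity) weights, this gives
  gamma(k) - sum_i phi_i gamma(k-i) = c_k,
  c_k = sigma^2 * sum_{j=k..q} theta_j psi_{j-k}   (c_k = 0 for k > q),
using gamma(-m) = gamma(m).
Pure AR (q = 0): c_0 = sigma^2 = 3, c_k = 0 for k >= 1.
Equations for k = 0, 1, 2 (AR order 2, c_2 = 0):
  (E0) gamma(0) = phi_1 gamma(1) + phi_2 gamma(2) + c_0
  (E1) gamma(1) = phi_1 gamma(0) + phi_2 gamma(1) + c_1
  (E2) gamma(2) = phi_1 gamma(1) + phi_2 gamma(0)
From (E1): gamma(1) = A gamma(0) + B with
  A = phi_1 / (1 - phi_2) = -0.653 / 0.803 = -0.8132,   B = c_1 / (1 - phi_2) = 0 / 0.803 = 0.
Insert (E2) into (E0): gamma(0) (1 - phi_2^2) = phi_1 (1 + phi_2) gamma(1) + c_0.
  phi_1 (1 + phi_2) = (-0.653)(1.197) = -0.781641,   1 - phi_2^2 = 0.961191.
Replace gamma(1) by A gamma(0) + B and collect gamma(0):
  gamma(0) [0.961191 - (-0.781641)(-0.8132)] = c_0 = 3
  gamma(0) * 0.32556 = 3
  gamma(0) = 3 / 0.32556 = 9.214887.
Therefore gamma(0) = 9.2149 (to 4 decimal places).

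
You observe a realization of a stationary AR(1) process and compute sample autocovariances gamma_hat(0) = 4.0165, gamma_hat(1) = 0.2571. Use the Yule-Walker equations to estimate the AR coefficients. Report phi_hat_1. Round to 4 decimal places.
\hat\phi_{1} = 0.0640

The Yule-Walker equations for an AR(p) process read, in matrix form,
  Gamma_p phi = r_p,   with   (Gamma_p)_{ij} = gamma(|i - j|),
                       (r_p)_i = gamma(i),   i,j = 1..p.
Substitute the sample gammas (Toeplitz matrix and right-hand side of size 1):
  Gamma_p = [[4.0165]]
  r_p     = [0.2571]
With p = 1 this is the single equation gamma(0) phi_1 = gamma(1):
  phi_hat_1 = gamma(1) / gamma(0) = 0.2571 / 4.0165 = 0.0640.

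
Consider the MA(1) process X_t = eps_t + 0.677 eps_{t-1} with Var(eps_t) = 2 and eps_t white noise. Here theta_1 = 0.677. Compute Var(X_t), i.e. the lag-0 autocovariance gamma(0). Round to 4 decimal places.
\gamma(0) = 2.9167

For an MA(q) process X_t = eps_t + sum_i theta_i eps_{t-i} with
Var(eps_t) = sigma^2, the variance is
  gamma(0) = sigma^2 * (1 + sum_i theta_i^2).
  sum_i theta_i^2 = (0.677)^2 = 0.458329.
  gamma(0) = 2 * (1 + 0.458329) = 2 * 1.458329 = 2.916658, which rounds to 2.9167.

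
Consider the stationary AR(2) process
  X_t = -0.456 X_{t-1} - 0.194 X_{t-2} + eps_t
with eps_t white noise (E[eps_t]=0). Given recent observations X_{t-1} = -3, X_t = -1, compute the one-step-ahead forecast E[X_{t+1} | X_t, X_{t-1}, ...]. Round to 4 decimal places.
E[X_{t+1} \mid \mathcal F_t] = 1.0380

For an AR(p) model X_t = c + sum_i phi_i X_{t-i} + eps_t, the
one-step-ahead conditional mean is
  E[X_{t+1} | X_t, ...] = c + sum_i phi_i X_{t+1-i}.
Substitute known values:
  E[X_{t+1} | ...] = (-0.456) * (-1) + (-0.194) * (-3)
                   = 1.0380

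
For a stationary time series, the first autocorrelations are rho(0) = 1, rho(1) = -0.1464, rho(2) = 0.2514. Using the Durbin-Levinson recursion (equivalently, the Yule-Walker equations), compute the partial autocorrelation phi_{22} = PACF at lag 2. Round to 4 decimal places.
\phi_{22} = 0.2350

The PACF at lag k is phi_{kk}, the last component of the solution
to the Yule-Walker system G_k phi = r_k where
  (G_k)_{ij} = rho(|i - j|), (r_k)_i = rho(i), i,j = 1..k.
Equivalently, Durbin-Levinson gives phi_{kk} iteratively:
  phi_{11} = rho(1)
  phi_{kk} = [rho(k) - sum_{j=1..k-1} phi_{k-1,j} rho(k-j)]
            / [1 - sum_{j=1..k-1} phi_{k-1,j} rho(j)],
  phi_{k,j} = phi_{k-1,j} - phi_{kk} phi_{k-1,k-j},  j = 1..k-1.
Step k = 1:
  phi_11 = rho(1) = -0.1464.
Step k = 2:
  phi_22 = [rho(2) - phi_11 rho(1)] / [1 - phi_11 rho(1)] = [0.2514 - (-0.1464)(-0.1464)] / [1 - (-0.1464)(-0.1464)]
         = 0.22996704 / 0.97856704 = 0.235.
Therefore phi_{22} = 0.2350.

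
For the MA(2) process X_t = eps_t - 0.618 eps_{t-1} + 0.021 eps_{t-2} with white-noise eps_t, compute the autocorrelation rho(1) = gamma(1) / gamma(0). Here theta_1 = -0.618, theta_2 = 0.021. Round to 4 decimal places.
\rho(1) = -0.4564

For an MA(q) process with theta_0 = 1, the autocovariance is
  gamma(k) = sigma^2 * sum_{i=0..q-k} theta_i * theta_{i+k},
and rho(k) = gamma(k) / gamma(0). Sigma^2 cancels.
  numerator   = (1)*(-0.618) + (-0.618)*(0.021) = -0.630978.
  denominator = (1)^2 + (-0.618)^2 + (0.021)^2 = 1.382365.
  rho(1) = -0.630978 / 1.382365 = -0.4564.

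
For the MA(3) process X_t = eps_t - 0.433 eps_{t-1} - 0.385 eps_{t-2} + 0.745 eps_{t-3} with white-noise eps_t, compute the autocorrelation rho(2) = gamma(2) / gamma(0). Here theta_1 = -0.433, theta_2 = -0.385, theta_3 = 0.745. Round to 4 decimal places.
\rho(2) = -0.3742

For an MA(q) process with theta_0 = 1, the autocovariance is
  gamma(k) = sigma^2 * sum_{i=0..q-k} theta_i * theta_{i+k},
and rho(k) = gamma(k) / gamma(0). Sigma^2 cancels.
  numerator   = (1)*(-0.385) + (-0.433)*(0.745) = -0.707585.
  denominator = (1)^2 + (-0.433)^2 + (-0.385)^2 + (0.745)^2 = 1.890739.
  rho(2) = -0.707585 / 1.890739 = -0.3742.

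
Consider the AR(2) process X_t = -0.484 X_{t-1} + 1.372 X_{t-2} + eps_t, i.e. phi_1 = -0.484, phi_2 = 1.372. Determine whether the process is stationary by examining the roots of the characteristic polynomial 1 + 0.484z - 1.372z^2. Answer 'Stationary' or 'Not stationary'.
\text{Not stationary}

The AR(p) characteristic polynomial is P(z) = 1 + 0.484z - 1.372z^2.
Stationarity requires all roots to lie outside the unit circle, i.e. |z| > 1 for every root.
Set 1 + (0.484) z + (-1.372) z^2 = 0, i.e. a z^2 + b z + c = 0 with a = -1.372, b = 0.484, c = 1.
Discriminant D = b^2 - 4ac = (0.484)^2 - 4*(-1.372)*1 = 0.234256 - (-5.488) = 5.722256.
D >= 0, so the roots are real: z = (-b +/- sqrt(D)) / (2a) = (-0.484 +/- 2.392124) / (-2.744).
  z_1 = (-0.484 + 2.392124) / (-2.744) = -0.6954,   |z_1| = 0.6954.
  z_2 = (-0.484 - 2.392124) / (-2.744) = 1.0482,   |z_2| = 1.0482.
Moduli of all roots: 0.6954, 1.0482.
All moduli strictly greater than 1? No.
Verdict: Not stationary.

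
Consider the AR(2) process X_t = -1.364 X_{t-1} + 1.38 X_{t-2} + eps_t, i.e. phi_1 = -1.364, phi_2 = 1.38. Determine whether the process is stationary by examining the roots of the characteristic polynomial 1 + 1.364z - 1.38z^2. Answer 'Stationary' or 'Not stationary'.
\text{Not stationary}

The AR(p) characteristic polynomial is P(z) = 1 + 1.364z - 1.38z^2.
Stationarity requires all roots to lie outside the unit circle, i.e. |z| > 1 for every root.
Set 1 + (1.364) z + (-1.38) z^2 = 0, i.e. a z^2 + b z + c = 0 with a = -1.38, b = 1.364, c = 1.
Discriminant D = b^2 - 4ac = (1.364)^2 - 4*(-1.38)*1 = 1.860496 - (-5.52) = 7.380496.
D >= 0, so the roots are real: z = (-b +/- sqrt(D)) / (2a) = (-1.364 +/- 2.716707) / (-2.76).
  z_1 = (-1.364 + 2.716707) / (-2.76) = -0.4901,   |z_1| = 0.4901.
  z_2 = (-1.364 - 2.716707) / (-2.76) = 1.4785,   |z_2| = 1.4785.
Moduli of all roots: 0.4901, 1.4785.
All moduli strictly greater than 1? No.
Verdict: Not stationary.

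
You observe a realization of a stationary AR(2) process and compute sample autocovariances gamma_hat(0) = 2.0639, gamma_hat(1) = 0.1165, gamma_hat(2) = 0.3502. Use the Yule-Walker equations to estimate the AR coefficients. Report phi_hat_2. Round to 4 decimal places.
\hat\phi_{2} = 0.1670

The Yule-Walker equations for an AR(p) process read, in matrix form,
  Gamma_p phi = r_p,   with   (Gamma_p)_{ij} = gamma(|i - j|),
                       (r_p)_i = gamma(i),   i,j = 1..p.
Substitute the sample gammas (Toeplitz matrix and right-hand side of size 2):
  Gamma_p = [[2.0639, 0.1165], [0.1165, 2.0639]]
  r_p     = [0.1165, 0.3502]
Written out:
  2.0639 phi_1 + 0.1165 phi_2 = 0.1165
  0.1165 phi_1 + 2.0639 phi_2 = 0.3502
Solve by Cramer's rule:
  det = gamma(0)^2 - gamma(1)^2 = (2.0639)^2 - (0.1165)^2 = 4.25968321 - 0.01357225 = 4.24611096
  phi_hat_1 = [gamma(1) gamma(0) - gamma(1) gamma(2)] / det = [(0.1165)(2.0639) - (0.1165)(0.3502)] / 4.24611096 = 0.19964605 / 4.24611096 = 0.047
  phi_hat_2 = [gamma(0) gamma(2) - gamma(1)^2] / det = [(2.0639)(0.3502) - (0.1165)^2] / 4.24611096 = 0.70920553 / 4.24611096 = 0.167
So phi_hat = [0.0470, 0.1670].
Therefore phi_hat_2 = 0.1670.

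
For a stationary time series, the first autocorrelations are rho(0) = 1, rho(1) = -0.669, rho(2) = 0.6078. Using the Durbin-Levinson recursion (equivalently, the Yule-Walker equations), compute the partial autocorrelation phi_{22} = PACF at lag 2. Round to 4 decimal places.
\phi_{22} = 0.2901

The PACF at lag k is phi_{kk}, the last component of the solution
to the Yule-Walker system G_k phi = r_k where
  (G_k)_{ij} = rho(|i - j|), (r_k)_i = rho(i), i,j = 1..k.
Equivalently, Durbin-Levinson gives phi_{kk} iteratively:
  phi_{11} = rho(1)
  phi_{kk} = [rho(k) - sum_{j=1..k-1} phi_{k-1,j} rho(k-j)]
            / [1 - sum_{j=1..k-1} phi_{k-1,j} rho(j)],
  phi_{k,j} = phi_{k-1,j} - phi_{kk} phi_{k-1,k-j},  j = 1..k-1.
Step k = 1:
  phi_11 = rho(1) = -0.669.
Step k = 2:
  phi_22 = [rho(2) - phi_11 rho(1)] / [1 - phi_11 rho(1)] = [0.6078 - (-0.669)(-0.669)] / [1 - (-0.669)(-0.669)]
         = 0.160239 / 0.552439 = 0.2901.
Therefore phi_{22} = 0.2901.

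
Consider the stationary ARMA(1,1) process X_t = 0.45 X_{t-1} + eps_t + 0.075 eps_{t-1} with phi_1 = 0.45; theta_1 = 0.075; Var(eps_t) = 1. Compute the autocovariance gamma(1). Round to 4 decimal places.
\gamma(1) = 0.6805

Multiply the model equation by X_{t-k} and take expectations. With theta_0 = psi_0 = 1 and psi_j the MA(infinity) weights, this gives
  gamma(k) - sum_i phi_i gamma(k-i) = c_k,
  c_k = sigma^2 * sum_{j=k..q} theta_j psi_{j-k}   (c_k = 0 for k > q),
using gamma(-m) = gamma(m).
psi-weights needed (psi_j = theta_j + sum_i phi_i psi_{j-i}):
  psi_1 = theta_1 + phi_1 = 0.075 + (0.45) = 0.525
Right-hand sides:
  c_0 = sigma^2 (1 + theta_1 psi_1) = 1 * (1 + (0.075)(0.525)) = 1 * 1.039375 = 1.039375
  c_1 = sigma^2 theta_1 = 1 * (0.075) = 0.075
  c_2 = 0
Equations for k = 0 and k = 1 (AR order 1):
  gamma(0) = phi_1 gamma(1) + c_0
  gamma(1) = phi_1 gamma(0) + c_1
Substituting the second into the first: gamma(0) (1 - phi_1^2) = c_0 + phi_1 c_1, so
  gamma(0) = (c_0 + phi_1 c_1) / (1 - phi_1^2) = (1.039375 + (0.45)(0.075)) / (1 - (0.45)^2) = 1.073125 / 0.7975 = 1.345611.
  gamma(1) = phi_1 gamma(0) + c_1 = (0.45)(1.345611) + (0.075) = 0.680525.
Therefore gamma(1) = 0.6805 (to 4 decimal places).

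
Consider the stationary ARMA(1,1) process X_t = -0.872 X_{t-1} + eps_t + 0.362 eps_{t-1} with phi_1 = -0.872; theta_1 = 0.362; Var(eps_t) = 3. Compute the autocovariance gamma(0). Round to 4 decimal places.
\gamma(0) = 6.2565

Multiply the model equation by X_{t-k} and take expectations. With theta_0 = psi_0 = 1 and psi_j the MA(infinity) weights, this gives
  gamma(k) - sum_i phi_i gamma(k-i) = c_k,
  c_k = sigma^2 * sum_{j=k..q} theta_j psi_{j-k}   (c_k = 0 for k > q),
using gamma(-m) = gamma(m).
psi-weights needed (psi_j = theta_j + sum_i phi_i psi_{j-i}):
  psi_1 = theta_1 + phi_1 = 0.362 + (-0.872) = -0.51
Right-hand sides:
  c_0 = sigma^2 (1 + theta_1 psi_1) = 3 * (1 + (0.362)(-0.51)) = 3 * 0.81538 = 2.44614
  c_1 = sigma^2 theta_1 = 3 * (0.362) = 1.086
  c_2 = 0
Equations for k = 0 and k = 1 (AR order 1):
  gamma(0) = phi_1 gamma(1) + c_0
  gamma(1) = phi_1 gamma(0) + c_1
Substituting the second into the first: gamma(0) (1 - phi_1^2) = c_0 + phi_1 c_1, so
  gamma(0) = (c_0 + phi_1 c_1) / (1 - phi_1^2) = (2.44614 + (-0.872)(1.086)) / (1 - (-0.872)^2) = 1.499148 / 0.239616 = 6.25646.
Therefore gamma(0) = 6.2565 (to 4 decimal places).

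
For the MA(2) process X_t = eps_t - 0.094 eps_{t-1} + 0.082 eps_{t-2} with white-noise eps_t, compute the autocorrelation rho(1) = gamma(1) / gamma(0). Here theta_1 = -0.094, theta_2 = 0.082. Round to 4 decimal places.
\rho(1) = -0.1001

For an MA(q) process with theta_0 = 1, the autocovariance is
  gamma(k) = sigma^2 * sum_{i=0..q-k} theta_i * theta_{i+k},
and rho(k) = gamma(k) / gamma(0). Sigma^2 cancels.
  numerator   = (1)*(-0.094) + (-0.094)*(0.082) = -0.101708.
  denominator = (1)^2 + (-0.094)^2 + (0.082)^2 = 1.01556.
  rho(1) = -0.101708 / 1.01556 = -0.1001.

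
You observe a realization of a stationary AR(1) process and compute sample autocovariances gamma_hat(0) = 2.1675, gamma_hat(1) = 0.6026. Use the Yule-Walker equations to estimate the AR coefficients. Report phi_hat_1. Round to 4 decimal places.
\hat\phi_{1} = 0.2780

The Yule-Walker equations for an AR(p) process read, in matrix form,
  Gamma_p phi = r_p,   with   (Gamma_p)_{ij} = gamma(|i - j|),
                       (r_p)_i = gamma(i),   i,j = 1..p.
Substitute the sample gammas (Toeplitz matrix and right-hand side of size 1):
  Gamma_p = [[2.1675]]
  r_p     = [0.6026]
With p = 1 this is the single equation gamma(0) phi_1 = gamma(1):
  phi_hat_1 = gamma(1) / gamma(0) = 0.6026 / 2.1675 = 0.2780.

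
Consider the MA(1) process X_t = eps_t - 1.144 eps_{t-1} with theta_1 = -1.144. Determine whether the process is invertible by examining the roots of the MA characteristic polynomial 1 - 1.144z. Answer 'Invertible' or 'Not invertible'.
\text{Not invertible}

The MA(q) characteristic polynomial is P(z) = 1 - 1.144z.
Invertibility requires all roots to lie outside the unit circle, i.e. |z| > 1 for every root.
This is linear in z: 1 + (-1.144) z = 0  =>  z = -1/(-1.144) = 0.874126,  |z| = 0.874126.
Moduli of all roots: 0.8741.
All moduli strictly greater than 1? No.
Verdict: Not invertible.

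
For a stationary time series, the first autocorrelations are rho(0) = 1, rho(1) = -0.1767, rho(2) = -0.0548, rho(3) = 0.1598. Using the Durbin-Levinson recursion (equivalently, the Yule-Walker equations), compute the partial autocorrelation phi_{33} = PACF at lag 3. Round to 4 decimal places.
\phi_{33} = 0.1390

The PACF at lag k is phi_{kk}, the last component of the solution
to the Yule-Walker system G_k phi = r_k where
  (G_k)_{ij} = rho(|i - j|), (r_k)_i = rho(i), i,j = 1..k.
Equivalently, Durbin-Levinson gives phi_{kk} iteratively:
  phi_{11} = rho(1)
  phi_{kk} = [rho(k) - sum_{j=1..k-1} phi_{k-1,j} rho(k-j)]
            / [1 - sum_{j=1..k-1} phi_{k-1,j} rho(j)],
  phi_{k,j} = phi_{k-1,j} - phi_{kk} phi_{k-1,k-j},  j = 1..k-1.
Step k = 1:
  phi_11 = rho(1) = -0.1767.
Step k = 2:
  phi_22 = [rho(2) - phi_11 rho(1)] / [1 - phi_11 rho(1)] = [-0.0548 - (-0.1767)(-0.1767)] / [1 - (-0.1767)(-0.1767)]
         = -0.08602289 / 0.96877711 = -0.088795.
  Update: phi_21 = phi_11 - phi_22 phi_11 = -0.1767 - (-0.088795)(-0.1767) = -0.19239.
Step k = 3:
  phi_33 = [rho(3) - phi_21 rho(2) - phi_22 rho(1)] / [1 - phi_21 rho(1) - phi_22 rho(2)]
    numerator   = 0.1598 - (-0.19239)(-0.0548) - (-0.088795)(-0.1767) = 0.13356688
    denominator = 1 - (-0.19239)(-0.1767) - (-0.088795)(-0.0548) = 0.96113868
  phi_33 = 0.13356688 / 0.96113868 = 0.139.
Therefore phi_{33} = 0.1390.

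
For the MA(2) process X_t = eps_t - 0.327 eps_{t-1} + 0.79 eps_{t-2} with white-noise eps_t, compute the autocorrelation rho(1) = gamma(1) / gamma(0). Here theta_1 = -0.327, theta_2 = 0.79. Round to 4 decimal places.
\rho(1) = -0.3381

For an MA(q) process with theta_0 = 1, the autocovariance is
  gamma(k) = sigma^2 * sum_{i=0..q-k} theta_i * theta_{i+k},
and rho(k) = gamma(k) / gamma(0). Sigma^2 cancels.
  numerator   = (1)*(-0.327) + (-0.327)*(0.79) = -0.58533.
  denominator = (1)^2 + (-0.327)^2 + (0.79)^2 = 1.731029.
  rho(1) = -0.58533 / 1.731029 = -0.3381.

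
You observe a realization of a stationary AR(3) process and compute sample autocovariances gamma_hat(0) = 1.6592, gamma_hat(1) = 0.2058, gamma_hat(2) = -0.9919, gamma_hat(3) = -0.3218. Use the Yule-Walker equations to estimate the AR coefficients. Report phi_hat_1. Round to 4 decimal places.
\hat\phi_{1} = 0.2050

The Yule-Walker equations for an AR(p) process read, in matrix form,
  Gamma_p phi = r_p,   with   (Gamma_p)_{ij} = gamma(|i - j|),
                       (r_p)_i = gamma(i),   i,j = 1..p.
Substitute the sample gammas (Toeplitz matrix and right-hand side of size 3):
  Gamma_p = [[1.6592, 0.2058, -0.9919], [0.2058, 1.6592, 0.2058], [-0.9919, 0.2058, 1.6592]]
  r_p     = [0.2058, -0.9919, -0.3218]
Written out (R1..R3):
  (R1) 1.6592 phi_1 + 0.2058 phi_2 - 0.9919 phi_3 = 0.2058
  (R2) 0.2058 phi_1 + 1.6592 phi_2 + 0.2058 phi_3 = -0.9919
  (R3) -0.9919 phi_1 + 0.2058 phi_2 + 1.6592 phi_3 = -0.3218
Gaussian elimination:
  R2 <- R2 - (0.2058/1.6592) R1 = R2 - (0.124036) R1:  1.633673 phi_2 + 0.328831 phi_3 = -1.017427
  R3 <- R3 - (-0.9919/1.6592) R1 = R3 - (-0.597818) R1:  0.328831 phi_2 + 1.066224 phi_3 = -0.198769
  R3 <- R3 - (0.328831/1.633673) R2 = R3 - (0.201283) R2:  1.000036 phi_3 = 0.006022
Back-substitution:
  phi_hat_3 = 0.006022 / 1.000036 = 0.006022
  phi_hat_2 = (-1.017427 - (0.328831)(0.006022)) / 1.633673 = -0.623997
  phi_hat_1 = (0.2058 - (0.2058)(-0.623997) - (-0.9919)(0.006022)) / 1.6592 = 0.205033
So phi_hat = [0.2050, -0.6240, 0.0060].
Therefore phi_hat_1 = 0.2050.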